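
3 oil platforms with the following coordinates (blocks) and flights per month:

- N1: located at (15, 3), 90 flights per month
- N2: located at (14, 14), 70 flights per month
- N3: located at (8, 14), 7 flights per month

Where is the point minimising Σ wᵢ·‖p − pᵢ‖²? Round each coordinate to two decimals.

The minimiser of Σwᵢ‖p−pᵢ‖² is the weighted centroid p* = (Σwᵢpᵢ)/(Σwᵢ).
Σwᵢ = 167.
Σwᵢxᵢ = 90·15 + 70·14 + 7·8 = 2386.
Σwᵢyᵢ = 90·3 + 70·14 + 7·14 = 1348.
x* = 2386/167 = 14.29, y* = 1348/167 = 8.07.

(14.29, 8.07)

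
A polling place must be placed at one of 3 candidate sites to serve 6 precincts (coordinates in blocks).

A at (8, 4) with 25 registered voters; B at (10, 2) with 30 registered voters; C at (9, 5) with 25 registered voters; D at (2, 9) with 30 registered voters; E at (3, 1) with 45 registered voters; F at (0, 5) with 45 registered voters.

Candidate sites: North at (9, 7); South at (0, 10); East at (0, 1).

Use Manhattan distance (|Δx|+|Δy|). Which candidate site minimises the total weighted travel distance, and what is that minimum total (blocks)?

Total weighted distance at each candidate:
  North (9, 7): total = 1635
  South (0, 10): total = 2095
  East (0, 1): total = 1545
Minimum is at East with total 1545 blocks.

East, total 1545 blocks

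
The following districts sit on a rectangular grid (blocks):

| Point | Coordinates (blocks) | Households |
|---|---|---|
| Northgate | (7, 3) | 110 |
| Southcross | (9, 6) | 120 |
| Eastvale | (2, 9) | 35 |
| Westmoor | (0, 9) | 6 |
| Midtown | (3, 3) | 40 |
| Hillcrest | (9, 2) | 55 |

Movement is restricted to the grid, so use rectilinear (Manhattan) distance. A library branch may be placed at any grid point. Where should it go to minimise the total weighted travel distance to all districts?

(7, 3)

Manhattan distance separates: Σwᵢ(|x−xᵢ|+|y−yᵢ|) = Σwᵢ|x−xᵢ| + Σwᵢ|y−yᵢ|, so x and y are optimised independently as 1-D weighted medians.
Total weight W = 366; half = 183.
x-coordinate, sorted with cumulative weight:
  x=0 (Westmoor, w=6) cum 6
  x=2 (Eastvale, w=35) cum 41
  x=3 (Midtown, w=40) cum 81
  x=7 (Northgate, w=110) cum 191  ← median
  x=9 (Southcross, w=120) cum 311
  x=9 (Hillcrest, w=55) cum 366
⇒ x* = 7
y-coordinate, sorted with cumulative weight:
  y=2 (Hillcrest, w=55) cum 55
  y=3 (Northgate, w=110) cum 165
  y=3 (Midtown, w=40) cum 205  ← median
  y=6 (Southcross, w=120) cum 325
  y=9 (Eastvale, w=35) cum 360
  y=9 (Westmoor, w=6) cum 366
⇒ y* = 3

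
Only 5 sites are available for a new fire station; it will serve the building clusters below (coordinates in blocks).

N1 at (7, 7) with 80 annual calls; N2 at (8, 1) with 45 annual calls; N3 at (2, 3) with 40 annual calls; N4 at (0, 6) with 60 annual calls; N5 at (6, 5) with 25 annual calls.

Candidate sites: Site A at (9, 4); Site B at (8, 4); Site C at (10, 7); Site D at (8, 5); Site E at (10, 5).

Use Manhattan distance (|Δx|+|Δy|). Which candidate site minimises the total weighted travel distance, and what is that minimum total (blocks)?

Total weighted distance at each candidate:
  Site A (9, 4): total = 1660
  Site B (8, 4): total = 1410
  Site C (10, 7): total = 1890
  Site D (8, 5): total = 1330
  Site E (10, 5): total = 1830
Minimum is at Site D with total 1330 blocks.

Site D, total 1330 blocks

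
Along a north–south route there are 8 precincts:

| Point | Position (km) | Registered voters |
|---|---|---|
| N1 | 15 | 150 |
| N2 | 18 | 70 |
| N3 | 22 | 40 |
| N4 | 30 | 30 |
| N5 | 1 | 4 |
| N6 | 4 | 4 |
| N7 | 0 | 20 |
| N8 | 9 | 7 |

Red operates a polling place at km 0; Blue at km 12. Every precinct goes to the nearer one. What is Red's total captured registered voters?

The indifferent point is the midpoint (0+12)/2 = 6; precincts left of it (closer to Red at 0) go to Red, those right go to Blue.
  N7 at 0 (w=20) → Red
  N5 at 1 (w=4) → Red
  N6 at 4 (w=4) → Red
  N8 at 9 (w=7) → Blue
  N1 at 15 (w=150) → Blue
  N2 at 18 (w=70) → Blue
  N3 at 22 (w=40) → Blue
  N4 at 30 (w=30) → Blue
Red captures 28; Blue captures 297.

28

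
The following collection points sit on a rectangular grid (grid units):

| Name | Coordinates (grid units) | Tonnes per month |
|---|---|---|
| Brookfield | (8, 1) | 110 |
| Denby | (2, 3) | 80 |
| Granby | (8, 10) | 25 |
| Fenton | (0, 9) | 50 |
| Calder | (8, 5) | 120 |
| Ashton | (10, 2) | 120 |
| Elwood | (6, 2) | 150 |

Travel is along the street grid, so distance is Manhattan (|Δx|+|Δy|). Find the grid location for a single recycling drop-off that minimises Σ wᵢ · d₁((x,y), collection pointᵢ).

Manhattan distance separates: Σwᵢ(|x−xᵢ|+|y−yᵢ|) = Σwᵢ|x−xᵢ| + Σwᵢ|y−yᵢ|, so x and y are optimised independently as 1-D weighted medians.
Total weight W = 655; half = 327.5.
x-coordinate, sorted with cumulative weight:
  x=0 (Fenton, w=50) cum 50
  x=2 (Denby, w=80) cum 130
  x=6 (Elwood, w=150) cum 280
  x=8 (Brookfield, w=110) cum 390  ← median
  x=8 (Granby, w=25) cum 415
  x=8 (Calder, w=120) cum 535
  x=10 (Ashton, w=120) cum 655
⇒ x* = 8
y-coordinate, sorted with cumulative weight:
  y=1 (Brookfield, w=110) cum 110
  y=2 (Ashton, w=120) cum 230
  y=2 (Elwood, w=150) cum 380  ← median
  y=3 (Denby, w=80) cum 460
  y=5 (Calder, w=120) cum 580
  y=9 (Fenton, w=50) cum 630
  y=10 (Granby, w=25) cum 655
⇒ y* = 2

(8, 2)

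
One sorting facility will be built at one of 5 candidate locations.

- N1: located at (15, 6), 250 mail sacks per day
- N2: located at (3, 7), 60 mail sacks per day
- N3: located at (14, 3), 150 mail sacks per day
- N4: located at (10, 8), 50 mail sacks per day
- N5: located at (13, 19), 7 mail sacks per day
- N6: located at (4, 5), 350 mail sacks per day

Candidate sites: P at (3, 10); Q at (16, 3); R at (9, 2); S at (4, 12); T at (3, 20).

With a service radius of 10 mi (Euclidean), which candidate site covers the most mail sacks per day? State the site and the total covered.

Coverage radius r = 10 mi; a point is covered iff (Δx)²+(Δy)² ≤ 10² = 100.
  P (3, 10): covers {N2, N4, N6} → 460
  Q (16, 3): covers {N1, N3, N4} → 450
  R (9, 2): covers {N1, N2, N3, N4, N6} → 860
  S (4, 12): covers {N2, N4, N6} → 460
  T (3, 20): covers {none} → 0
Maximum coverage at R: 860 mail sacks per day.

R, covering 860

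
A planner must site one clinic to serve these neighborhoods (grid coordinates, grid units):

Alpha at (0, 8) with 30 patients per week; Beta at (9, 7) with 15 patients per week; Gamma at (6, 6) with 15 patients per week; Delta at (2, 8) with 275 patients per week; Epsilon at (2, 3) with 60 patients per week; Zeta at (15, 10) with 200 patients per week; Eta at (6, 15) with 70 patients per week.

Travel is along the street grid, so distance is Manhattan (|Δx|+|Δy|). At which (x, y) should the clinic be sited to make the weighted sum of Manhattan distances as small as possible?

(2, 8)

Manhattan distance separates: Σwᵢ(|x−xᵢ|+|y−yᵢ|) = Σwᵢ|x−xᵢ| + Σwᵢ|y−yᵢ|, so x and y are optimised independently as 1-D weighted medians.
Total weight W = 665; half = 332.5.
x-coordinate, sorted with cumulative weight:
  x=0 (Alpha, w=30) cum 30
  x=2 (Delta, w=275) cum 305
  x=2 (Epsilon, w=60) cum 365  ← median
  x=6 (Gamma, w=15) cum 380
  x=6 (Eta, w=70) cum 450
  x=9 (Beta, w=15) cum 465
  x=15 (Zeta, w=200) cum 665
⇒ x* = 2
y-coordinate, sorted with cumulative weight:
  y=3 (Epsilon, w=60) cum 60
  y=6 (Gamma, w=15) cum 75
  y=7 (Beta, w=15) cum 90
  y=8 (Alpha, w=30) cum 120
  y=8 (Delta, w=275) cum 395  ← median
  y=10 (Zeta, w=200) cum 595
  y=15 (Eta, w=70) cum 665
⇒ y* = 8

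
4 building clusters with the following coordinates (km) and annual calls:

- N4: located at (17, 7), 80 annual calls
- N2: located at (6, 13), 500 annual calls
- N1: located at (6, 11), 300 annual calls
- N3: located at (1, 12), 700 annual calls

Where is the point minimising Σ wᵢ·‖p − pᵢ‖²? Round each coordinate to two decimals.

(4.34, 11.87)

The minimiser of Σwᵢ‖p−pᵢ‖² is the weighted centroid p* = (Σwᵢpᵢ)/(Σwᵢ).
Σwᵢ = 1580.
Σwᵢxᵢ = 80·17 + 500·6 + 300·6 + 700·1 = 6860.
Σwᵢyᵢ = 80·7 + 500·13 + 300·11 + 700·12 = 18760.
x* = 6860/1580 = 4.34, y* = 18760/1580 = 11.87.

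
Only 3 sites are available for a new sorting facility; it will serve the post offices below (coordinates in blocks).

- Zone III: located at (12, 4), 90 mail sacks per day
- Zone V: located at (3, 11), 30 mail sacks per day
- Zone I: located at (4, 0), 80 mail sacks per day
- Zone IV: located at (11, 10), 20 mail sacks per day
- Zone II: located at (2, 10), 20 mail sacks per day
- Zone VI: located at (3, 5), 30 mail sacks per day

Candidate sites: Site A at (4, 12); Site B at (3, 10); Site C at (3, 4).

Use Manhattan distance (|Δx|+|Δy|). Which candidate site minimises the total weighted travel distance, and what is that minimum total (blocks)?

Site C, total 1870 blocks

Total weighted distance at each candidate:
  Site A (4, 12): total = 2960
  Site B (3, 10): total = 2590
  Site C (3, 4): total = 1870
Minimum is at Site C with total 1870 blocks.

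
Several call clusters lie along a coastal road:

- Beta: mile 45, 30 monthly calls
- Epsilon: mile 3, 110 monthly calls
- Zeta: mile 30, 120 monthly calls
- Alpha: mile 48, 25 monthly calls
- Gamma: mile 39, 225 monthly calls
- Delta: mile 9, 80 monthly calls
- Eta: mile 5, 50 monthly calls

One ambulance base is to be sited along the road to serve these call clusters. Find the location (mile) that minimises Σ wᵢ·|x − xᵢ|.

For a sum of weighted absolute distances on a line, the optimum is the weighted median (not the mean). Total weight W = 640; half-weight = 320.
Sort by position and accumulate weight:
  mile 3 (Epsilon, w=110) → cum 110
  mile 5 (Eta, w=50) → cum 160
  mile 9 (Delta, w=80) → cum 240
  mile 30 (Zeta, w=120) → cum 360  ≥ 320 → median here
  mile 39 (Gamma, w=225) → cum 585
  mile 45 (Beta, w=30) → cum 615
  mile 48 (Alpha, w=25) → cum 640
Optimal location: mile 30.

x = 30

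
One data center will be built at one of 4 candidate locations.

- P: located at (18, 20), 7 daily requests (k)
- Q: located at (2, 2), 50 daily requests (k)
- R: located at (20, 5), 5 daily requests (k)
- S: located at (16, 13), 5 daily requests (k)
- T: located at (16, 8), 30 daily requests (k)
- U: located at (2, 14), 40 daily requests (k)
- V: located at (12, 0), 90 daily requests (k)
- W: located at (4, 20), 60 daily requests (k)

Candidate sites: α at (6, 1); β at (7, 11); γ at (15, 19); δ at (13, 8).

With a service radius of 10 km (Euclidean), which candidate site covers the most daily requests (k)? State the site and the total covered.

Coverage radius r = 10 km; a point is covered iff (Δx)²+(Δy)² ≤ 10² = 100.
  α (6, 1): covers {Q, V} → 140
  β (7, 11): covers {S, T, U, W} → 135
  γ (15, 19): covers {P, S} → 12
  δ (13, 8): covers {R, S, T, V} → 130
Maximum coverage at α: 140 daily requests (k).

α, covering 140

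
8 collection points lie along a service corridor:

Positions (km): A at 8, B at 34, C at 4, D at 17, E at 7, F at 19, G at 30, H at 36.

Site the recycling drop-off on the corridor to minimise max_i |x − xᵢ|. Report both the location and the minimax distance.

The 1-center on a line is the midpoint of the two extreme points: leftmost at 4, rightmost at 36.
Optimal location = (4 + 36)/2 = 20; maximum distance = (36 − 4)/2 = 16.

location 20, max distance 16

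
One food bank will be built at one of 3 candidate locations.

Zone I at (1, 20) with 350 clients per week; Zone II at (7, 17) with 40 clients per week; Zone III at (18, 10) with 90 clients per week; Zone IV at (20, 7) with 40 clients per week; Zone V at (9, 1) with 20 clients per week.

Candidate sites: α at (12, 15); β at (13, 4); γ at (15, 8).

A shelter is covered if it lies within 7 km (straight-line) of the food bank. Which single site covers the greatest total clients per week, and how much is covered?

Coverage radius r = 7 km; a point is covered iff (Δx)²+(Δy)² ≤ 7² = 49.
  α (12, 15): covers {Zone II} → 40
  β (13, 4): covers {Zone V} → 20
  γ (15, 8): covers {Zone III, Zone IV} → 130
Maximum coverage at γ: 130 clients per week.

γ, covering 130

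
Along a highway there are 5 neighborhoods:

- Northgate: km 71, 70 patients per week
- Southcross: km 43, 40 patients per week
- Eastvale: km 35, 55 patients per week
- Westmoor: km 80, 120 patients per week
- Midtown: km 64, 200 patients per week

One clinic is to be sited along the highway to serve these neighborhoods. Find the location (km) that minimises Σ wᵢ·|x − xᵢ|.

x = 64

For a sum of weighted absolute distances on a line, the optimum is the weighted median (not the mean). Total weight W = 485; half-weight = 242.5.
Sort by position and accumulate weight:
  km 35 (Eastvale, w=55) → cum 55
  km 43 (Southcross, w=40) → cum 95
  km 64 (Midtown, w=200) → cum 295  ≥ 242.5 → median here
  km 71 (Northgate, w=70) → cum 365
  km 80 (Westmoor, w=120) → cum 485
Optimal location: km 64.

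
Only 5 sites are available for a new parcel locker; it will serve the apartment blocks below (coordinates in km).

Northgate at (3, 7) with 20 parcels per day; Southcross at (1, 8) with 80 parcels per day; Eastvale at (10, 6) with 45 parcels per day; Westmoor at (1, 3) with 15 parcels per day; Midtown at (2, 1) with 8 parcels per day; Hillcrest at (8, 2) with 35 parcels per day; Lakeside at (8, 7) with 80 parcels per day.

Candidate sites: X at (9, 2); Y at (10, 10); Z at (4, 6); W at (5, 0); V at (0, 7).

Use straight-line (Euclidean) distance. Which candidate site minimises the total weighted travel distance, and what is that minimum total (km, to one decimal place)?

Z, total 1221.3 km

Total weighted distance at each candidate:
  X (9, 2): total = 1762.2
  Y (10, 10): total = 1914.3
  Z (4, 6): total = 1221.3
  W (5, 0): total = 2048.4
  V (0, 7): total = 1708.0
Minimum is at Z with total 1221.3 km.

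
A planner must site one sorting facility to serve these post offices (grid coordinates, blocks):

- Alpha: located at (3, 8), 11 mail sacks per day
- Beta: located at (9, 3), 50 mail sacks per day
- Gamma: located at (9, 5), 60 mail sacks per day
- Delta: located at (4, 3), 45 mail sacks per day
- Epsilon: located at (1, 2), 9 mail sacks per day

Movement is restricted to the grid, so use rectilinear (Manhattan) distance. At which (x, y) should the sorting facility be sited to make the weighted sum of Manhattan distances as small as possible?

Manhattan distance separates: Σwᵢ(|x−xᵢ|+|y−yᵢ|) = Σwᵢ|x−xᵢ| + Σwᵢ|y−yᵢ|, so x and y are optimised independently as 1-D weighted medians.
Total weight W = 175; half = 87.5.
x-coordinate, sorted with cumulative weight:
  x=1 (Epsilon, w=9) cum 9
  x=3 (Alpha, w=11) cum 20
  x=4 (Delta, w=45) cum 65
  x=9 (Beta, w=50) cum 115  ← median
  x=9 (Gamma, w=60) cum 175
⇒ x* = 9
y-coordinate, sorted with cumulative weight:
  y=2 (Epsilon, w=9) cum 9
  y=3 (Beta, w=50) cum 59
  y=3 (Delta, w=45) cum 104  ← median
  y=5 (Gamma, w=60) cum 164
  y=8 (Alpha, w=11) cum 175
⇒ y* = 3

(9, 3)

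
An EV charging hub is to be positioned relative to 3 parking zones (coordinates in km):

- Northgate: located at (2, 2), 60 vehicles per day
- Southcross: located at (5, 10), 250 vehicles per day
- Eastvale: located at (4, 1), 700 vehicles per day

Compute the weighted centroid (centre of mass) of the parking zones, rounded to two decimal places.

(4.13, 3.29)

The minimiser of Σwᵢ‖p−pᵢ‖² is the weighted centroid p* = (Σwᵢpᵢ)/(Σwᵢ).
Σwᵢ = 1010.
Σwᵢxᵢ = 60·2 + 250·5 + 700·4 = 4170.
Σwᵢyᵢ = 60·2 + 250·10 + 700·1 = 3320.
x* = 4170/1010 = 4.13, y* = 3320/1010 = 3.29.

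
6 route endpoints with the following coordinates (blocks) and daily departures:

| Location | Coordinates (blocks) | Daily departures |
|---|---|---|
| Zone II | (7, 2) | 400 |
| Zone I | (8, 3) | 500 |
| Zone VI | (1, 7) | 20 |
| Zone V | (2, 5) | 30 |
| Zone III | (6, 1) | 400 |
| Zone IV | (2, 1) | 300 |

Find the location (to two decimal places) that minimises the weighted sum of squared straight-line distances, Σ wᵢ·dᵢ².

(5.99, 1.99)

The minimiser of Σwᵢ‖p−pᵢ‖² is the weighted centroid p* = (Σwᵢpᵢ)/(Σwᵢ).
Σwᵢ = 1650.
Σwᵢxᵢ = 400·7 + 500·8 + 20·1 + 30·2 + 400·6 + 300·2 = 9880.
Σwᵢyᵢ = 400·2 + 500·3 + 20·7 + 30·5 + 400·1 + 300·1 = 3290.
x* = 9880/1650 = 5.99, y* = 3290/1650 = 1.99.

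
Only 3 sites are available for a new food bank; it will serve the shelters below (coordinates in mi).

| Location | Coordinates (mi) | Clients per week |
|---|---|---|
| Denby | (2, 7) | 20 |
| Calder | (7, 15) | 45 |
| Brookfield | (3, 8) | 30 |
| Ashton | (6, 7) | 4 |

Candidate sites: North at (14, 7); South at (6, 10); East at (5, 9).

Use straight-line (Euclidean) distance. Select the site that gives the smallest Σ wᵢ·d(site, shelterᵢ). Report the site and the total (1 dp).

East, total 432.7 mi

Total weighted distance at each candidate:
  North (14, 7): total = 1081.7
  South (6, 10): total = 449.6
  East (5, 9): total = 432.7
Minimum is at East with total 432.7 mi.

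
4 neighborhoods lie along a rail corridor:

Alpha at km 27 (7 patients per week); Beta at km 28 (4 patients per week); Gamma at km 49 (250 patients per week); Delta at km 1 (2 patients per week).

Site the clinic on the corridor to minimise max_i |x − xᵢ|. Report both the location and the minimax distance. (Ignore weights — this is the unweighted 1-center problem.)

location 25, max distance 24

The 1-center on a line is the midpoint of the two extreme points: leftmost at 1, rightmost at 49.
Optimal location = (1 + 49)/2 = 25; maximum distance = (49 − 1)/2 = 24.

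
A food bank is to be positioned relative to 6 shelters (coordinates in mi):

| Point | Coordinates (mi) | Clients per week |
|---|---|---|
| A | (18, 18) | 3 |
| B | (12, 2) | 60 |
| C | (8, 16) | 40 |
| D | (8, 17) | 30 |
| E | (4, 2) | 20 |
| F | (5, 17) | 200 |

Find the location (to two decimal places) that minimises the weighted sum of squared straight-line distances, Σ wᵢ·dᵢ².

(6.84, 13.50)

The minimiser of Σwᵢ‖p−pᵢ‖² is the weighted centroid p* = (Σwᵢpᵢ)/(Σwᵢ).
Σwᵢ = 353.
Σwᵢxᵢ = 3·18 + 60·12 + 40·8 + 30·8 + 20·4 + 200·5 = 2414.
Σwᵢyᵢ = 3·18 + 60·2 + 40·16 + 30·17 + 20·2 + 200·17 = 4764.
x* = 2414/353 = 6.84, y* = 4764/353 = 13.50.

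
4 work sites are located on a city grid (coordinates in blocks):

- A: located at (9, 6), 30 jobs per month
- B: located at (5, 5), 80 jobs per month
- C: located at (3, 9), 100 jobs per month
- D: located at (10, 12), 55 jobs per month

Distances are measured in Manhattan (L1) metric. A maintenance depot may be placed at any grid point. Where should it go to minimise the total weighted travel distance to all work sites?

(5, 9)

Manhattan distance separates: Σwᵢ(|x−xᵢ|+|y−yᵢ|) = Σwᵢ|x−xᵢ| + Σwᵢ|y−yᵢ|, so x and y are optimised independently as 1-D weighted medians.
Total weight W = 265; half = 132.5.
x-coordinate, sorted with cumulative weight:
  x=3 (C, w=100) cum 100
  x=5 (B, w=80) cum 180  ← median
  x=9 (A, w=30) cum 210
  x=10 (D, w=55) cum 265
⇒ x* = 5
y-coordinate, sorted with cumulative weight:
  y=5 (B, w=80) cum 80
  y=6 (A, w=30) cum 110
  y=9 (C, w=100) cum 210  ← median
  y=12 (D, w=55) cum 265
⇒ y* = 9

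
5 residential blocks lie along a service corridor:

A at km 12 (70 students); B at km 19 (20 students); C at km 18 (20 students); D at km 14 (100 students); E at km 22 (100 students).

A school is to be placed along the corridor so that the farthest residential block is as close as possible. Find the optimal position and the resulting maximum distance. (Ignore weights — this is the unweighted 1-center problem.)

location 17, max distance 5

The 1-center on a line is the midpoint of the two extreme points: leftmost at 12, rightmost at 22.
Optimal location = (12 + 22)/2 = 17; maximum distance = (22 − 12)/2 = 5.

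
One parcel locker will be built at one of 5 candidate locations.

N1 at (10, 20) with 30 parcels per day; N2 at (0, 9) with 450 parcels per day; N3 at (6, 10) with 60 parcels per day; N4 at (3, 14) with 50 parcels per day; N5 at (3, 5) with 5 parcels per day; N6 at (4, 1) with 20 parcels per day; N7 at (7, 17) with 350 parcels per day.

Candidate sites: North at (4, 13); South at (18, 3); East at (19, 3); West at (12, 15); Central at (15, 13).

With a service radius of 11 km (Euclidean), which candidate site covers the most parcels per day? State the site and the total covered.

North, covering 945

Coverage radius r = 11 km; a point is covered iff (Δx)²+(Δy)² ≤ 11² = 121.
  North (4, 13): covers {N1, N2, N3, N4, N5, N7} → 945
  South (18, 3): covers {none} → 0
  East (19, 3): covers {none} → 0
  West (12, 15): covers {N1, N3, N4, N7} → 490
  Central (15, 13): covers {N1, N3, N7} → 440
Maximum coverage at North: 945 parcels per day.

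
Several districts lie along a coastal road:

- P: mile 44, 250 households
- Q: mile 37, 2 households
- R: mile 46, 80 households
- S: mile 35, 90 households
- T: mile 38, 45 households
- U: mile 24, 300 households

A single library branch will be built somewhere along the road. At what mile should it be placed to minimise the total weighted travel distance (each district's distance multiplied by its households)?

x = 35

For a sum of weighted absolute distances on a line, the optimum is the weighted median (not the mean). Total weight W = 767; half-weight = 383.5.
Sort by position and accumulate weight:
  mile 24 (U, w=300) → cum 300
  mile 35 (S, w=90) → cum 390  ≥ 383.5 → median here
  mile 37 (Q, w=2) → cum 392
  mile 38 (T, w=45) → cum 437
  mile 44 (P, w=250) → cum 687
  mile 46 (R, w=80) → cum 767
Optimal location: mile 35.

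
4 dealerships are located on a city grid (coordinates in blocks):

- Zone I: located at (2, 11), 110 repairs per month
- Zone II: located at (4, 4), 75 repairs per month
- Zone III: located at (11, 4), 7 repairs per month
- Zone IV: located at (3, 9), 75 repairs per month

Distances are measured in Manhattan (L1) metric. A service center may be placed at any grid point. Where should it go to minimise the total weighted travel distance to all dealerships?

(3, 9)

Manhattan distance separates: Σwᵢ(|x−xᵢ|+|y−yᵢ|) = Σwᵢ|x−xᵢ| + Σwᵢ|y−yᵢ|, so x and y are optimised independently as 1-D weighted medians.
Total weight W = 267; half = 133.5.
x-coordinate, sorted with cumulative weight:
  x=2 (Zone I, w=110) cum 110
  x=3 (Zone IV, w=75) cum 185  ← median
  x=4 (Zone II, w=75) cum 260
  x=11 (Zone III, w=7) cum 267
⇒ x* = 3
y-coordinate, sorted with cumulative weight:
  y=4 (Zone II, w=75) cum 75
  y=4 (Zone III, w=7) cum 82
  y=9 (Zone IV, w=75) cum 157  ← median
  y=11 (Zone I, w=110) cum 267
⇒ y* = 9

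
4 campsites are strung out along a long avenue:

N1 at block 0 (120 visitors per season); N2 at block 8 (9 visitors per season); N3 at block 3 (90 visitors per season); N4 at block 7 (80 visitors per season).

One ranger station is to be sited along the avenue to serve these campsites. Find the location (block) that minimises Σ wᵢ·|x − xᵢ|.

For a sum of weighted absolute distances on a line, the optimum is the weighted median (not the mean). Total weight W = 299; half-weight = 149.5.
Sort by position and accumulate weight:
  block 0 (N1, w=120) → cum 120
  block 3 (N3, w=90) → cum 210  ≥ 149.5 → median here
  block 7 (N4, w=80) → cum 290
  block 8 (N2, w=9) → cum 299
Optimal location: block 3.

x = 3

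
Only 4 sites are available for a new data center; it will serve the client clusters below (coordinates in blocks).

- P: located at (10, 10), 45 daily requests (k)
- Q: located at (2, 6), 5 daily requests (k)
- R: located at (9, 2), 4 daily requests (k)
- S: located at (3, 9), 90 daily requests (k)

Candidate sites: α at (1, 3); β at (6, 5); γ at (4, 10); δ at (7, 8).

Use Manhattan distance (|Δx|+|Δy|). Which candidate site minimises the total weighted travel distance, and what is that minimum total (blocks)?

Total weighted distance at each candidate:
  α (1, 3): total = 1496
  β (6, 5): total = 1084
  γ (4, 10): total = 532
  δ (7, 8): total = 742
Minimum is at γ with total 532 blocks.

γ, total 532 blocks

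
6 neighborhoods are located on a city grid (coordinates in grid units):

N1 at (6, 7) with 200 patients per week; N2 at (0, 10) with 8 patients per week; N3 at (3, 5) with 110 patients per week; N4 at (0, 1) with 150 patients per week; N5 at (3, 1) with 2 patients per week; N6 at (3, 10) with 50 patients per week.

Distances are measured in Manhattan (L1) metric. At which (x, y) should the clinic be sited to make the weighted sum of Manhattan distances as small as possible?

Manhattan distance separates: Σwᵢ(|x−xᵢ|+|y−yᵢ|) = Σwᵢ|x−xᵢ| + Σwᵢ|y−yᵢ|, so x and y are optimised independently as 1-D weighted medians.
Total weight W = 520; half = 260.
x-coordinate, sorted with cumulative weight:
  x=0 (N2, w=8) cum 8
  x=0 (N4, w=150) cum 158
  x=3 (N3, w=110) cum 268  ← median
  x=3 (N5, w=2) cum 270
  x=3 (N6, w=50) cum 320
  x=6 (N1, w=200) cum 520
⇒ x* = 3
y-coordinate, sorted with cumulative weight:
  y=1 (N4, w=150) cum 150
  y=1 (N5, w=2) cum 152
  y=5 (N3, w=110) cum 262  ← median
  y=7 (N1, w=200) cum 462
  y=10 (N2, w=8) cum 470
  y=10 (N6, w=50) cum 520
⇒ y* = 5

(3, 5)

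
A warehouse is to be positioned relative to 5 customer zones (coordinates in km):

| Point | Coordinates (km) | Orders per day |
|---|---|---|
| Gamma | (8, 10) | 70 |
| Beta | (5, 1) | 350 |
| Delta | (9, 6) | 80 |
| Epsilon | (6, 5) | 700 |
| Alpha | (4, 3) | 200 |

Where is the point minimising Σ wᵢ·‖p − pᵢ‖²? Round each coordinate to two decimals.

(5.74, 4.02)

The minimiser of Σwᵢ‖p−pᵢ‖² is the weighted centroid p* = (Σwᵢpᵢ)/(Σwᵢ).
Σwᵢ = 1400.
Σwᵢxᵢ = 70·8 + 350·5 + 80·9 + 700·6 + 200·4 = 8030.
Σwᵢyᵢ = 70·10 + 350·1 + 80·6 + 700·5 + 200·3 = 5630.
x* = 8030/1400 = 5.74, y* = 5630/1400 = 4.02.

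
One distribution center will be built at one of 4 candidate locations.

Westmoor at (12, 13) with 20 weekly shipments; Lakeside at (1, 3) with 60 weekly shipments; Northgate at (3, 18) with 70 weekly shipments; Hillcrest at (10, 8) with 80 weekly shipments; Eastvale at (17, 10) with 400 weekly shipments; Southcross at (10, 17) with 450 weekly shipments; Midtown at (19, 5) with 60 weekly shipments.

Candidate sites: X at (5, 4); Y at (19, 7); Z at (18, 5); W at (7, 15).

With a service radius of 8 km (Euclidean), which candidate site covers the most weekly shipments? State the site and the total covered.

Coverage radius r = 8 km; a point is covered iff (Δx)²+(Δy)² ≤ 8² = 64.
  X (5, 4): covers {Lakeside, Hillcrest} → 140
  Y (19, 7): covers {Eastvale, Midtown} → 460
  Z (18, 5): covers {Eastvale, Midtown} → 460
  W (7, 15): covers {Westmoor, Northgate, Hillcrest, Southcross} → 620
Maximum coverage at W: 620 weekly shipments.

W, covering 620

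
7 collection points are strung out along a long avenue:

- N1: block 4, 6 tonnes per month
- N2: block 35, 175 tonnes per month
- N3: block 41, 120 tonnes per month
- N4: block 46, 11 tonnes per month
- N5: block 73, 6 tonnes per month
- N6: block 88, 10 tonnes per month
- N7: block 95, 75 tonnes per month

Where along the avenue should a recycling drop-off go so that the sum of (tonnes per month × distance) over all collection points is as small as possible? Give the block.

For a sum of weighted absolute distances on a line, the optimum is the weighted median (not the mean). Total weight W = 403; half-weight = 201.5.
Sort by position and accumulate weight:
  block 4 (N1, w=6) → cum 6
  block 35 (N2, w=175) → cum 181
  block 41 (N3, w=120) → cum 301  ≥ 201.5 → median here
  block 46 (N4, w=11) → cum 312
  block 73 (N5, w=6) → cum 318
  block 88 (N6, w=10) → cum 328
  block 95 (N7, w=75) → cum 403
Optimal location: block 41.

x = 41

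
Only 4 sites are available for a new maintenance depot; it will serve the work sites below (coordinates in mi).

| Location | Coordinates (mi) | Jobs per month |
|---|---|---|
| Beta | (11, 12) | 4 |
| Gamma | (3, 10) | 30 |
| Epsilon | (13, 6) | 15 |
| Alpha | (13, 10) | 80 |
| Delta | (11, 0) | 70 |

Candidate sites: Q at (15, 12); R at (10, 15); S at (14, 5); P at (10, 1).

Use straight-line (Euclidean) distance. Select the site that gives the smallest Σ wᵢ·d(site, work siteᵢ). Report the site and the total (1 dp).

S, total 1230.3 mi

Total weighted distance at each candidate:
  Q (15, 12): total = 1587.5
  R (10, 15): total = 1931.8
  S (14, 5): total = 1230.3
  P (10, 1): total = 1331.6
Minimum is at S with total 1230.3 mi.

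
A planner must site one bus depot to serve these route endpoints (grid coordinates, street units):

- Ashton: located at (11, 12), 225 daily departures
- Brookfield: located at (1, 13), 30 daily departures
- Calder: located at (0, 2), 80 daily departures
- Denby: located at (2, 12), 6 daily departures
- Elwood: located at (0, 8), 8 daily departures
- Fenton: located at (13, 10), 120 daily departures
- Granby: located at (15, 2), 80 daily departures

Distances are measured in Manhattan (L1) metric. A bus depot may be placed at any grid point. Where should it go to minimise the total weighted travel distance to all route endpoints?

(11, 10)

Manhattan distance separates: Σwᵢ(|x−xᵢ|+|y−yᵢ|) = Σwᵢ|x−xᵢ| + Σwᵢ|y−yᵢ|, so x and y are optimised independently as 1-D weighted medians.
Total weight W = 549; half = 274.5.
x-coordinate, sorted with cumulative weight:
  x=0 (Calder, w=80) cum 80
  x=0 (Elwood, w=8) cum 88
  x=1 (Brookfield, w=30) cum 118
  x=2 (Denby, w=6) cum 124
  x=11 (Ashton, w=225) cum 349  ← median
  x=13 (Fenton, w=120) cum 469
  x=15 (Granby, w=80) cum 549
⇒ x* = 11
y-coordinate, sorted with cumulative weight:
  y=2 (Calder, w=80) cum 80
  y=2 (Granby, w=80) cum 160
  y=8 (Elwood, w=8) cum 168
  y=10 (Fenton, w=120) cum 288  ← median
  y=12 (Ashton, w=225) cum 513
  y=12 (Denby, w=6) cum 519
  y=13 (Brookfield, w=30) cum 549
⇒ y* = 10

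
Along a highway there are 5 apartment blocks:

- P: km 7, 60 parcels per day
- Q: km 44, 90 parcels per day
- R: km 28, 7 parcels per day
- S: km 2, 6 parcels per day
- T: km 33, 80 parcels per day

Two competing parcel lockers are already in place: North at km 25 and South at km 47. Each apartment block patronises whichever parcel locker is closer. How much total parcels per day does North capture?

153

The indifferent point is the midpoint (25+47)/2 = 36; apartment blocks left of it (closer to North at 25) go to North, those right go to South.
  S at 2 (w=6) → North
  P at 7 (w=60) → North
  R at 28 (w=7) → North
  T at 33 (w=80) → North
  Q at 44 (w=90) → South
North captures 153; South captures 90.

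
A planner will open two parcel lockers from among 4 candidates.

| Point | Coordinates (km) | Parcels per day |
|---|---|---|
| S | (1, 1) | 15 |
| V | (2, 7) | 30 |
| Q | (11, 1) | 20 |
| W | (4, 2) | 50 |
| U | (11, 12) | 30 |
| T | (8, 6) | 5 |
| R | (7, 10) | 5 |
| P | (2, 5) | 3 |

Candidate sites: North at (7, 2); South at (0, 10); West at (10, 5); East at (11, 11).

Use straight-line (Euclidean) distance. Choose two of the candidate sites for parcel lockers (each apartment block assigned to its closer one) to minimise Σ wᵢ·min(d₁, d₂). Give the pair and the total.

{North, East}, total 624.6

Evaluate every pair (each demand assigned to the nearer of the two):
  {North, East}: total = 624.6
  {North, West}: total = 805.8
  {North, South}: total = 826.8
  {West, East}: total = 898.8
  {South, West}: total = 930.5
  {South, East}: total = 987.1
Best pair: {North, East} with total 624.6.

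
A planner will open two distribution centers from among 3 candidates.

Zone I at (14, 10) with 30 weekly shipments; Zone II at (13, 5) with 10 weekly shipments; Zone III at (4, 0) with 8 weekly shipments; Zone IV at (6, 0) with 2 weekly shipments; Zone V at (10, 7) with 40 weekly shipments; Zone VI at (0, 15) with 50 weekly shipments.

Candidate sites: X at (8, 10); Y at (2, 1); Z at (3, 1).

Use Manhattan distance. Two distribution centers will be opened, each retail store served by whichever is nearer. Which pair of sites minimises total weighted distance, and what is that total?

{X, Z}, total 1154

Evaluate every pair (each demand assigned to the nearer of the two):
  {X, Z}: total = 1154
  {X, Y}: total = 1164
  {Y, Z}: total = 2084
Best pair: {X, Z} with total 1154.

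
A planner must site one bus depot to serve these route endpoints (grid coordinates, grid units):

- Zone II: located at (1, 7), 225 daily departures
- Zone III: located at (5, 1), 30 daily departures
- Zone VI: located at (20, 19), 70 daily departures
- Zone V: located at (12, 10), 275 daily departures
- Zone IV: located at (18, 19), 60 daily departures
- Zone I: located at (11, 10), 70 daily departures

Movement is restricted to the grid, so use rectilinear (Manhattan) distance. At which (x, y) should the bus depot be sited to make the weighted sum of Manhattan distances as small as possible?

(12, 10)

Manhattan distance separates: Σwᵢ(|x−xᵢ|+|y−yᵢ|) = Σwᵢ|x−xᵢ| + Σwᵢ|y−yᵢ|, so x and y are optimised independently as 1-D weighted medians.
Total weight W = 730; half = 365.
x-coordinate, sorted with cumulative weight:
  x=1 (Zone II, w=225) cum 225
  x=5 (Zone III, w=30) cum 255
  x=11 (Zone I, w=70) cum 325
  x=12 (Zone V, w=275) cum 600  ← median
  x=18 (Zone IV, w=60) cum 660
  x=20 (Zone VI, w=70) cum 730
⇒ x* = 12
y-coordinate, sorted with cumulative weight:
  y=1 (Zone III, w=30) cum 30
  y=7 (Zone II, w=225) cum 255
  y=10 (Zone V, w=275) cum 530  ← median
  y=10 (Zone I, w=70) cum 600
  y=19 (Zone VI, w=70) cum 670
  y=19 (Zone IV, w=60) cum 730
⇒ y* = 10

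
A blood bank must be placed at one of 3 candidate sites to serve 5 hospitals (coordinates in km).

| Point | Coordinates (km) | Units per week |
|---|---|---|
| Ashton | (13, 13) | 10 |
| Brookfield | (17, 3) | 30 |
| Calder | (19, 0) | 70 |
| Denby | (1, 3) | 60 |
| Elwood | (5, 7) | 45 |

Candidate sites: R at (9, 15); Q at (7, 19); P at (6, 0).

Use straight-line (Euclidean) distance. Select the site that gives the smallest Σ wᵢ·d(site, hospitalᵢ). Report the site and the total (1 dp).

Total weighted distance at each candidate:
  R (9, 15): total = 3007.2
  Q (7, 19): total = 3796.7
  P (6, 0): total = 2067.8
Minimum is at P with total 2067.8 km.

P, total 2067.8 km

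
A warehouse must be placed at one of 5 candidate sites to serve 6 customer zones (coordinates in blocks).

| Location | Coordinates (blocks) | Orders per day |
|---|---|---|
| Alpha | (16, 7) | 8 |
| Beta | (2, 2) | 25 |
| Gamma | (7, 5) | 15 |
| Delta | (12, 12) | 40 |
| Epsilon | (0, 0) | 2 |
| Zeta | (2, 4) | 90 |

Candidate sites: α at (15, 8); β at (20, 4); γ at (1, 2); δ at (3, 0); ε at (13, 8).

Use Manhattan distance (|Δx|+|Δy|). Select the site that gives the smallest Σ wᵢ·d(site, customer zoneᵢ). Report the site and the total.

Total weighted distance at each candidate:
  α (15, 8): total = 2512
  β (20, 4): total = 3074
  γ (1, 2): total = 1436
  δ (3, 0): total = 1666
  ε (13, 8): total = 2184
Minimum is at γ with total 1436 blocks.

γ, total 1436 blocks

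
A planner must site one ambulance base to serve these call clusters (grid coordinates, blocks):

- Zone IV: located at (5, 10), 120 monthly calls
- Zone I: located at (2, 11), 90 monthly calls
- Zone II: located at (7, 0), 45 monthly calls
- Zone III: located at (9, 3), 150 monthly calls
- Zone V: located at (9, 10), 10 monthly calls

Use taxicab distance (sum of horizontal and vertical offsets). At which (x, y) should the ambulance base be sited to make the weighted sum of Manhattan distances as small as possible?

Manhattan distance separates: Σwᵢ(|x−xᵢ|+|y−yᵢ|) = Σwᵢ|x−xᵢ| + Σwᵢ|y−yᵢ|, so x and y are optimised independently as 1-D weighted medians.
Total weight W = 415; half = 207.5.
x-coordinate, sorted with cumulative weight:
  x=2 (Zone I, w=90) cum 90
  x=5 (Zone IV, w=120) cum 210  ← median
  x=7 (Zone II, w=45) cum 255
  x=9 (Zone III, w=150) cum 405
  x=9 (Zone V, w=10) cum 415
⇒ x* = 5
y-coordinate, sorted with cumulative weight:
  y=0 (Zone II, w=45) cum 45
  y=3 (Zone III, w=150) cum 195
  y=10 (Zone IV, w=120) cum 315  ← median
  y=10 (Zone V, w=10) cum 325
  y=11 (Zone I, w=90) cum 415
⇒ y* = 10

(5, 10)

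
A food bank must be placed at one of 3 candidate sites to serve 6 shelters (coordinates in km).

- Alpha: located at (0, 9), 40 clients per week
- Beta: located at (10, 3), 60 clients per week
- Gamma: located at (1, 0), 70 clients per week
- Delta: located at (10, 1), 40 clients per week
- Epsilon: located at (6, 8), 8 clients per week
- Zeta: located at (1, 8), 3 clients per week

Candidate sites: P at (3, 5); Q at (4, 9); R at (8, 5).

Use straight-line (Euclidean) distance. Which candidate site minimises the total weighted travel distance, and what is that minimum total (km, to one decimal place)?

Total weighted distance at each candidate:
  P (3, 5): total = 1381.0
  Q (4, 9): total = 1760.6
  R (8, 5): total = 1360.2
Minimum is at R with total 1360.2 km.

R, total 1360.2 km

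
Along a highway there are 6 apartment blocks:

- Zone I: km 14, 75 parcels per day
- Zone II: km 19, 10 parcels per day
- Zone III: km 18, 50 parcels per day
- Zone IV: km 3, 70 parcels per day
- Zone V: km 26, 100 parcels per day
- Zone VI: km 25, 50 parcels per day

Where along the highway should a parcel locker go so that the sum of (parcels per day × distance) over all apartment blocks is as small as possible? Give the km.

x = 18

For a sum of weighted absolute distances on a line, the optimum is the weighted median (not the mean). Total weight W = 355; half-weight = 177.5.
Sort by position and accumulate weight:
  km 3 (Zone IV, w=70) → cum 70
  km 14 (Zone I, w=75) → cum 145
  km 18 (Zone III, w=50) → cum 195  ≥ 177.5 → median here
  km 19 (Zone II, w=10) → cum 205
  km 25 (Zone VI, w=50) → cum 255
  km 26 (Zone V, w=100) → cum 355
Optimal location: km 18.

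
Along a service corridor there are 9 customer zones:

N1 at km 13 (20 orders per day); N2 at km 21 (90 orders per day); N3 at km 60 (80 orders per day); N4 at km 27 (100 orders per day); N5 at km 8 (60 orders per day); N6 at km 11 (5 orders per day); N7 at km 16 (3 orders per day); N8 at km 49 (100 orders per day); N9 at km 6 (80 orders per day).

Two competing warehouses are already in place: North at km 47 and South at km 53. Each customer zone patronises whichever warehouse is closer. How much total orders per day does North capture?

458

The indifferent point is the midpoint (47+53)/2 = 50; customer zones left of it (closer to North at 47) go to North, those right go to South.
  N9 at 6 (w=80) → North
  N5 at 8 (w=60) → North
  N6 at 11 (w=5) → North
  N1 at 13 (w=20) → North
  N7 at 16 (w=3) → North
  N2 at 21 (w=90) → North
  N4 at 27 (w=100) → North
  N8 at 49 (w=100) → North
  N3 at 60 (w=80) → South
North captures 458; South captures 80.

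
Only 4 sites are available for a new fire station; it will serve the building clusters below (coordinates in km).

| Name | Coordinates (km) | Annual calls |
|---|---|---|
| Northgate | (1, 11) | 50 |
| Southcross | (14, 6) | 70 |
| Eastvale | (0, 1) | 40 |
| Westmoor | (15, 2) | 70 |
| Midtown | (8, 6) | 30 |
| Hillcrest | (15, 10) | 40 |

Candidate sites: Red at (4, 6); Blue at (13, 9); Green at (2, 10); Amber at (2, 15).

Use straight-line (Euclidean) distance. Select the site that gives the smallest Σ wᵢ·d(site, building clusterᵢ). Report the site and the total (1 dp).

Total weighted distance at each candidate:
  Red (4, 6): total = 2655.2
  Blue (13, 9): total = 2214.2
  Green (2, 10): total = 3129.8
  Amber (2, 15): total = 3990.4
Minimum is at Blue with total 2214.2 km.

Blue, total 2214.2 km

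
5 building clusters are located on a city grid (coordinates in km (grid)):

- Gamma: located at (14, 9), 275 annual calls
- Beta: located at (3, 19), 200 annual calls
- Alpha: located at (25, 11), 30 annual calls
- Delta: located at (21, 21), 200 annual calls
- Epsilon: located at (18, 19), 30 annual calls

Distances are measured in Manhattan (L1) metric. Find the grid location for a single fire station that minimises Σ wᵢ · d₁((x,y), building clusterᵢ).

(14, 19)

Manhattan distance separates: Σwᵢ(|x−xᵢ|+|y−yᵢ|) = Σwᵢ|x−xᵢ| + Σwᵢ|y−yᵢ|, so x and y are optimised independently as 1-D weighted medians.
Total weight W = 735; half = 367.5.
x-coordinate, sorted with cumulative weight:
  x=3 (Beta, w=200) cum 200
  x=14 (Gamma, w=275) cum 475  ← median
  x=18 (Epsilon, w=30) cum 505
  x=21 (Delta, w=200) cum 705
  x=25 (Alpha, w=30) cum 735
⇒ x* = 14
y-coordinate, sorted with cumulative weight:
  y=9 (Gamma, w=275) cum 275
  y=11 (Alpha, w=30) cum 305
  y=19 (Beta, w=200) cum 505  ← median
  y=19 (Epsilon, w=30) cum 535
  y=21 (Delta, w=200) cum 735
⇒ y* = 19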